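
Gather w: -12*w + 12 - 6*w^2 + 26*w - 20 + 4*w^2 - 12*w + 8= -2*w^2 + 2*w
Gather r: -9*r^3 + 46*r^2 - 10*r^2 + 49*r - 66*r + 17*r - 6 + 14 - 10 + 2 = -9*r^3 + 36*r^2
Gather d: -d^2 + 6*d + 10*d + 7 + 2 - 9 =-d^2 + 16*d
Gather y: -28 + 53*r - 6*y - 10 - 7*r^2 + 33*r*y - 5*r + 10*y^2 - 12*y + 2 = -7*r^2 + 48*r + 10*y^2 + y*(33*r - 18) - 36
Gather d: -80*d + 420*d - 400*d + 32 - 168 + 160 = 24 - 60*d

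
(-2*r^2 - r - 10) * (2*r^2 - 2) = -4*r^4 - 2*r^3 - 16*r^2 + 2*r + 20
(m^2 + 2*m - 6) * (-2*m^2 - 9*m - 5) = -2*m^4 - 13*m^3 - 11*m^2 + 44*m + 30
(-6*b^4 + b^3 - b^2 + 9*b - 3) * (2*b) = -12*b^5 + 2*b^4 - 2*b^3 + 18*b^2 - 6*b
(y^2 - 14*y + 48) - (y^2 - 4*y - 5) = 53 - 10*y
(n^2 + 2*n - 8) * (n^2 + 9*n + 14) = n^4 + 11*n^3 + 24*n^2 - 44*n - 112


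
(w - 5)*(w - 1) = w^2 - 6*w + 5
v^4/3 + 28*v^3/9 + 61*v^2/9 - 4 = (v/3 + 1/3)*(v - 2/3)*(v + 3)*(v + 6)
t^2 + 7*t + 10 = (t + 2)*(t + 5)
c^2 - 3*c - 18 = (c - 6)*(c + 3)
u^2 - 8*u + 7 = (u - 7)*(u - 1)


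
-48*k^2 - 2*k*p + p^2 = (-8*k + p)*(6*k + p)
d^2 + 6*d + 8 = (d + 2)*(d + 4)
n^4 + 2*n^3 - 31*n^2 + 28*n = n*(n - 4)*(n - 1)*(n + 7)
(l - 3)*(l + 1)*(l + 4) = l^3 + 2*l^2 - 11*l - 12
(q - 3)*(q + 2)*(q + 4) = q^3 + 3*q^2 - 10*q - 24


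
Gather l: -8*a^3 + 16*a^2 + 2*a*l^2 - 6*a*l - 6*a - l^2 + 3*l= -8*a^3 + 16*a^2 - 6*a + l^2*(2*a - 1) + l*(3 - 6*a)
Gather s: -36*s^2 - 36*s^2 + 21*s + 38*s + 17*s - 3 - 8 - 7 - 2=-72*s^2 + 76*s - 20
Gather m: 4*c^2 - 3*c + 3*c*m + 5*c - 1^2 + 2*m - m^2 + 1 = 4*c^2 + 2*c - m^2 + m*(3*c + 2)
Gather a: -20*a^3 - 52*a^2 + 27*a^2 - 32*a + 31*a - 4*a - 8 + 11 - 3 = -20*a^3 - 25*a^2 - 5*a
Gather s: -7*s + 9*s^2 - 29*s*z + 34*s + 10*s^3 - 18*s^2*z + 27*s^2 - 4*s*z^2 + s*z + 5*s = 10*s^3 + s^2*(36 - 18*z) + s*(-4*z^2 - 28*z + 32)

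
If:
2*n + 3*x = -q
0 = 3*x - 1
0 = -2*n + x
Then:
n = 1/6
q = -4/3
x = 1/3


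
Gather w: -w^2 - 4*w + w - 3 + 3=-w^2 - 3*w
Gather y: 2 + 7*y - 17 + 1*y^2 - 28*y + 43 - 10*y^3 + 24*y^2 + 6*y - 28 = -10*y^3 + 25*y^2 - 15*y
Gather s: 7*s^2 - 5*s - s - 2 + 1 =7*s^2 - 6*s - 1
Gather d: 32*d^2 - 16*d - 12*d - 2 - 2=32*d^2 - 28*d - 4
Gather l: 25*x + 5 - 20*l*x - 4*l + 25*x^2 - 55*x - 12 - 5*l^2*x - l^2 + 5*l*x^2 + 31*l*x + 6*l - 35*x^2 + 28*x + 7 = l^2*(-5*x - 1) + l*(5*x^2 + 11*x + 2) - 10*x^2 - 2*x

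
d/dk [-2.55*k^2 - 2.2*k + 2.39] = -5.1*k - 2.2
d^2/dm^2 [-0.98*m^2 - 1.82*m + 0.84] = -1.96000000000000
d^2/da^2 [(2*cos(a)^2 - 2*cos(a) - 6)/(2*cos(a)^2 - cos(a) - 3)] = 2*((1 - cos(2*a))^2/2 + 141*cos(a)/4 - 7*cos(2*a) + 23*cos(3*a)/4 - 27)/((cos(a) + 1)^2*(2*cos(a) - 3)^3)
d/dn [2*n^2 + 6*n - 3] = 4*n + 6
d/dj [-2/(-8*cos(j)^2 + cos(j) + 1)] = 2*(16*cos(j) - 1)*sin(j)/(-8*cos(j)^2 + cos(j) + 1)^2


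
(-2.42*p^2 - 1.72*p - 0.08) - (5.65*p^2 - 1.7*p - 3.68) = -8.07*p^2 - 0.02*p + 3.6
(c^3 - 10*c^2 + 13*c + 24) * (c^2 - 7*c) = c^5 - 17*c^4 + 83*c^3 - 67*c^2 - 168*c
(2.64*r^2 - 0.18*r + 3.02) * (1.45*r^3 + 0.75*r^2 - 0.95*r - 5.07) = 3.828*r^5 + 1.719*r^4 + 1.736*r^3 - 10.9488*r^2 - 1.9564*r - 15.3114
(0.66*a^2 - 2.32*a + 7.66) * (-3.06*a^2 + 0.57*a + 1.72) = -2.0196*a^4 + 7.4754*a^3 - 23.6268*a^2 + 0.3758*a + 13.1752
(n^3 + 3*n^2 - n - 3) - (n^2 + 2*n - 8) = n^3 + 2*n^2 - 3*n + 5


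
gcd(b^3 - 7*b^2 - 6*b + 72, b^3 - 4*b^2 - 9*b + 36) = b^2 - b - 12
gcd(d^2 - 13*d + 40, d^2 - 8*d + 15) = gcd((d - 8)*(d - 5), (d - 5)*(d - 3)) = d - 5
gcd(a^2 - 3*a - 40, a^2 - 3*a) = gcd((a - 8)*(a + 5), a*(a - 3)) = 1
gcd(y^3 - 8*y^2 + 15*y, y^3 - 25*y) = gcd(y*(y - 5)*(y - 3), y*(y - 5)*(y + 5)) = y^2 - 5*y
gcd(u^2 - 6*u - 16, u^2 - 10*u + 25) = 1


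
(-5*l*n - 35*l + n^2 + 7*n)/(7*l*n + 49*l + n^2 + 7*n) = (-5*l + n)/(7*l + n)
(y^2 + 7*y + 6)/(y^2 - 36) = (y + 1)/(y - 6)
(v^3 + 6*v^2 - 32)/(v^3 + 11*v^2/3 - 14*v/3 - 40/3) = 3*(v + 4)/(3*v + 5)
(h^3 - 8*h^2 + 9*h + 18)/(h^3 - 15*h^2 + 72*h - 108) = (h + 1)/(h - 6)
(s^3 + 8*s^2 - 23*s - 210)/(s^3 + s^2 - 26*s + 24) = (s^2 + 2*s - 35)/(s^2 - 5*s + 4)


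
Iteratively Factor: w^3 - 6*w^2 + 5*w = (w - 1)*(w^2 - 5*w) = w*(w - 1)*(w - 5)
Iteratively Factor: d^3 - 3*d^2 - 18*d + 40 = (d - 2)*(d^2 - d - 20) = (d - 2)*(d + 4)*(d - 5)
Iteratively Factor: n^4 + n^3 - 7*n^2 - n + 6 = (n - 1)*(n^3 + 2*n^2 - 5*n - 6) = (n - 1)*(n + 3)*(n^2 - n - 2) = (n - 1)*(n + 1)*(n + 3)*(n - 2)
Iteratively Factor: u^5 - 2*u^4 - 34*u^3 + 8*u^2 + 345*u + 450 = (u - 5)*(u^4 + 3*u^3 - 19*u^2 - 87*u - 90) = (u - 5)*(u + 2)*(u^3 + u^2 - 21*u - 45) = (u - 5)*(u + 2)*(u + 3)*(u^2 - 2*u - 15) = (u - 5)^2*(u + 2)*(u + 3)*(u + 3)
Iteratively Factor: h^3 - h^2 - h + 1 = (h - 1)*(h^2 - 1) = (h - 1)*(h + 1)*(h - 1)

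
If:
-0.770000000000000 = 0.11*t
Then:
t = -7.00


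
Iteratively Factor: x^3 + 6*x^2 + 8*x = (x + 2)*(x^2 + 4*x) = (x + 2)*(x + 4)*(x)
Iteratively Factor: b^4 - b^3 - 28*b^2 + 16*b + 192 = (b - 4)*(b^3 + 3*b^2 - 16*b - 48) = (b - 4)*(b + 3)*(b^2 - 16) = (b - 4)^2*(b + 3)*(b + 4)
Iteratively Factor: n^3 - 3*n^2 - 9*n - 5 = (n + 1)*(n^2 - 4*n - 5) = (n - 5)*(n + 1)*(n + 1)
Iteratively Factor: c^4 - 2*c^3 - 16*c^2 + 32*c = (c - 2)*(c^3 - 16*c) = c*(c - 2)*(c^2 - 16) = c*(c - 2)*(c + 4)*(c - 4)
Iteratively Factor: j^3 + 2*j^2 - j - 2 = (j - 1)*(j^2 + 3*j + 2) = (j - 1)*(j + 2)*(j + 1)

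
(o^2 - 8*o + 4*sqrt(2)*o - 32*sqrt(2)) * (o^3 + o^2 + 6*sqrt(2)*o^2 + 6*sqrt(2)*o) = o^5 - 7*o^4 + 10*sqrt(2)*o^4 - 70*sqrt(2)*o^3 + 40*o^3 - 336*o^2 - 80*sqrt(2)*o^2 - 384*o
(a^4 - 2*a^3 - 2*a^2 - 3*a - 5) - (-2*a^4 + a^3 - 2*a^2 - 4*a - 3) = 3*a^4 - 3*a^3 + a - 2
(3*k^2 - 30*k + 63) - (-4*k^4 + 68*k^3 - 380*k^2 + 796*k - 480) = 4*k^4 - 68*k^3 + 383*k^2 - 826*k + 543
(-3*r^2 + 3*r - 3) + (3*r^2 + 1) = 3*r - 2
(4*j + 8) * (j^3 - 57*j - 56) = 4*j^4 + 8*j^3 - 228*j^2 - 680*j - 448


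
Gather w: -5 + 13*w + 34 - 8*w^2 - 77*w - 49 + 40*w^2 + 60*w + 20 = 32*w^2 - 4*w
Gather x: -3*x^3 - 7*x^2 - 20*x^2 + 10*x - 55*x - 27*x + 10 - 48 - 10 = -3*x^3 - 27*x^2 - 72*x - 48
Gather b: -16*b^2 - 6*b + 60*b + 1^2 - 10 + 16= -16*b^2 + 54*b + 7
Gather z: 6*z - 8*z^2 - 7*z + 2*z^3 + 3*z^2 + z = 2*z^3 - 5*z^2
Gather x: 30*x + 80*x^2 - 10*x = 80*x^2 + 20*x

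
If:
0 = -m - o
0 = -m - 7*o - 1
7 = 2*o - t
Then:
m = 1/6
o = -1/6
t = -22/3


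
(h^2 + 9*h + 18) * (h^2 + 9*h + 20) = h^4 + 18*h^3 + 119*h^2 + 342*h + 360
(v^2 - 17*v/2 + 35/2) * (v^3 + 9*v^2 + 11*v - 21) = v^5 + v^4/2 - 48*v^3 + 43*v^2 + 371*v - 735/2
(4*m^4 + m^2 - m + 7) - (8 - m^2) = 4*m^4 + 2*m^2 - m - 1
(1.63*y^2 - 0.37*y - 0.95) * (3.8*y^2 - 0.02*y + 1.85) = 6.194*y^4 - 1.4386*y^3 - 0.5871*y^2 - 0.6655*y - 1.7575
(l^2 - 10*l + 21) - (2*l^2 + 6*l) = -l^2 - 16*l + 21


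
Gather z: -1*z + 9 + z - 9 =0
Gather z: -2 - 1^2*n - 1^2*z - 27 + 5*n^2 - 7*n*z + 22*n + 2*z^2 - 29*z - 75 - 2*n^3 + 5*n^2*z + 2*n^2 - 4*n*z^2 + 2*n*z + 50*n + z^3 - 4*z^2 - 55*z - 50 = -2*n^3 + 7*n^2 + 71*n + z^3 + z^2*(-4*n - 2) + z*(5*n^2 - 5*n - 85) - 154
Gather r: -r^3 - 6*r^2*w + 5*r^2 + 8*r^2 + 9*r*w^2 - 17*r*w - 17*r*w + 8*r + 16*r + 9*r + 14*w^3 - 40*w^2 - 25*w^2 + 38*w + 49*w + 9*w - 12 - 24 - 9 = -r^3 + r^2*(13 - 6*w) + r*(9*w^2 - 34*w + 33) + 14*w^3 - 65*w^2 + 96*w - 45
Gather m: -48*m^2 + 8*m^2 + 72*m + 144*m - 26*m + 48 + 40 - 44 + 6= -40*m^2 + 190*m + 50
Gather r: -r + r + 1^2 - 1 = 0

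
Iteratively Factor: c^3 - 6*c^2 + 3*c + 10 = (c + 1)*(c^2 - 7*c + 10) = (c - 5)*(c + 1)*(c - 2)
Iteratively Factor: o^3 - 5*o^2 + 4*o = (o - 1)*(o^2 - 4*o) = (o - 4)*(o - 1)*(o)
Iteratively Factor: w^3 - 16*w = (w + 4)*(w^2 - 4*w) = w*(w + 4)*(w - 4)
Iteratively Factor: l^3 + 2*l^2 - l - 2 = (l + 1)*(l^2 + l - 2) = (l + 1)*(l + 2)*(l - 1)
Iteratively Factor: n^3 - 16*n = (n - 4)*(n^2 + 4*n) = (n - 4)*(n + 4)*(n)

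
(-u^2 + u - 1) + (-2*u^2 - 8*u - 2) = -3*u^2 - 7*u - 3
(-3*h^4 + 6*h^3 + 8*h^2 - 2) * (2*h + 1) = -6*h^5 + 9*h^4 + 22*h^3 + 8*h^2 - 4*h - 2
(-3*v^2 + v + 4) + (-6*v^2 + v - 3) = -9*v^2 + 2*v + 1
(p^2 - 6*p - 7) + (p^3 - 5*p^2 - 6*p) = p^3 - 4*p^2 - 12*p - 7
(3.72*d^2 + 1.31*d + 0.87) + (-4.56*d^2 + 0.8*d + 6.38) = -0.839999999999999*d^2 + 2.11*d + 7.25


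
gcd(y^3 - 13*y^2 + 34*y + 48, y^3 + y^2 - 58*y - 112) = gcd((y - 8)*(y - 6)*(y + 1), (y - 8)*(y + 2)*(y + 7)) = y - 8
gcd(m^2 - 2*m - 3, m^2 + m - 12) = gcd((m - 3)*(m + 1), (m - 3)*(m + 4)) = m - 3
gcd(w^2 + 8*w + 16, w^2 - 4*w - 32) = w + 4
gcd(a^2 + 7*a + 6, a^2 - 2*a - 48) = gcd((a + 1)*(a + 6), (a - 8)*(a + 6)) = a + 6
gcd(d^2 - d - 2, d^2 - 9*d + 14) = d - 2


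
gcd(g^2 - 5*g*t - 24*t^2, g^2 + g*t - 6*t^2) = g + 3*t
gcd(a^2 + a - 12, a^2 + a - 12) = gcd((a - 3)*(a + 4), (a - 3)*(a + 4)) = a^2 + a - 12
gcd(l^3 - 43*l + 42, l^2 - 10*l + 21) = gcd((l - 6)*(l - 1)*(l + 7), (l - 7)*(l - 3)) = 1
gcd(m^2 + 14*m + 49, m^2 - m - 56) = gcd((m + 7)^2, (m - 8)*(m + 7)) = m + 7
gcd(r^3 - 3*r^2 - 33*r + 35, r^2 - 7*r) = r - 7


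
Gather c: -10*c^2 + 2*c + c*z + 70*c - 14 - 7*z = -10*c^2 + c*(z + 72) - 7*z - 14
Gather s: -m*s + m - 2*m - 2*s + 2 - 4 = -m + s*(-m - 2) - 2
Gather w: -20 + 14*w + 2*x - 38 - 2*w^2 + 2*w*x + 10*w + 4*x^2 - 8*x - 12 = -2*w^2 + w*(2*x + 24) + 4*x^2 - 6*x - 70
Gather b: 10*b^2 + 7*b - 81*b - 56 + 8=10*b^2 - 74*b - 48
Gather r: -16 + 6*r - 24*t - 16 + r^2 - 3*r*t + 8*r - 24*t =r^2 + r*(14 - 3*t) - 48*t - 32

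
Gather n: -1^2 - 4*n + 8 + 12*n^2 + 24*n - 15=12*n^2 + 20*n - 8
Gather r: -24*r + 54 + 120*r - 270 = 96*r - 216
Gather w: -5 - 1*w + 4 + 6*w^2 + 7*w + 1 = 6*w^2 + 6*w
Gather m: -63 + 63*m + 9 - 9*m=54*m - 54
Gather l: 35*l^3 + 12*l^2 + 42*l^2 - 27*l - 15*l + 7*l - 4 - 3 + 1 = 35*l^3 + 54*l^2 - 35*l - 6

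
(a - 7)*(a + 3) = a^2 - 4*a - 21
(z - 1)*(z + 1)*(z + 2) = z^3 + 2*z^2 - z - 2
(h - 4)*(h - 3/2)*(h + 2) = h^3 - 7*h^2/2 - 5*h + 12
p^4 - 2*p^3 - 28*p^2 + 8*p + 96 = (p - 6)*(p - 2)*(p + 2)*(p + 4)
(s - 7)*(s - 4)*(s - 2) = s^3 - 13*s^2 + 50*s - 56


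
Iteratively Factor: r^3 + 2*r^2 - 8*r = (r)*(r^2 + 2*r - 8) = r*(r - 2)*(r + 4)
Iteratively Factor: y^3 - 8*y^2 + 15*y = (y - 5)*(y^2 - 3*y) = (y - 5)*(y - 3)*(y)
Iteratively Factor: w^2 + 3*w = (w)*(w + 3)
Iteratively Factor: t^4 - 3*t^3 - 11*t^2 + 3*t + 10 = (t - 1)*(t^3 - 2*t^2 - 13*t - 10) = (t - 1)*(t + 2)*(t^2 - 4*t - 5) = (t - 1)*(t + 1)*(t + 2)*(t - 5)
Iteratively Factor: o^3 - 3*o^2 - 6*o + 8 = (o - 1)*(o^2 - 2*o - 8) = (o - 1)*(o + 2)*(o - 4)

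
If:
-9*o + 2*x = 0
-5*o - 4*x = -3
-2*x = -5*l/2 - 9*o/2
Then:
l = 27/115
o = 3/23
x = 27/46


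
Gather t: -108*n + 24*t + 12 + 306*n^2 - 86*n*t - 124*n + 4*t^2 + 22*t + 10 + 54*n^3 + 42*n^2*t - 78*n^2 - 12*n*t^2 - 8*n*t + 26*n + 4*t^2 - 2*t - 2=54*n^3 + 228*n^2 - 206*n + t^2*(8 - 12*n) + t*(42*n^2 - 94*n + 44) + 20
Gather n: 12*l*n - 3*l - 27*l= 12*l*n - 30*l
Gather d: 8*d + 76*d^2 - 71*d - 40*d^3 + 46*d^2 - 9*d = -40*d^3 + 122*d^2 - 72*d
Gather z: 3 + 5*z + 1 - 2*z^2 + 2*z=-2*z^2 + 7*z + 4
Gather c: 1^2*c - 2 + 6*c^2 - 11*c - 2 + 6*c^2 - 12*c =12*c^2 - 22*c - 4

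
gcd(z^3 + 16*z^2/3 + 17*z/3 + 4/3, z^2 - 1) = z + 1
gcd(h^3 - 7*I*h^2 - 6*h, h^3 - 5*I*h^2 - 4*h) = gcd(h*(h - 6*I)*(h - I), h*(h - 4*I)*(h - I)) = h^2 - I*h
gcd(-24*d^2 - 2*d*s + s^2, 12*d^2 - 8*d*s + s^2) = -6*d + s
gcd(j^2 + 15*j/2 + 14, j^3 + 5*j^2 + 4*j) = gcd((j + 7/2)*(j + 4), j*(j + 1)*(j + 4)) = j + 4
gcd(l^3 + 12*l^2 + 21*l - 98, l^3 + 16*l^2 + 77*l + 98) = l^2 + 14*l + 49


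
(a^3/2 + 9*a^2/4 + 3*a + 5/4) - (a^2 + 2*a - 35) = a^3/2 + 5*a^2/4 + a + 145/4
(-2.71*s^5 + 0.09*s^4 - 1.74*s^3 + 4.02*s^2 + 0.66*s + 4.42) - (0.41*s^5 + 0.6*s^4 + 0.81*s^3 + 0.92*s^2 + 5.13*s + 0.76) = -3.12*s^5 - 0.51*s^4 - 2.55*s^3 + 3.1*s^2 - 4.47*s + 3.66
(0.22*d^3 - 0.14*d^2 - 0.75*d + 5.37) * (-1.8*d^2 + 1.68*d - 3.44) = -0.396*d^5 + 0.6216*d^4 + 0.358*d^3 - 10.4444*d^2 + 11.6016*d - 18.4728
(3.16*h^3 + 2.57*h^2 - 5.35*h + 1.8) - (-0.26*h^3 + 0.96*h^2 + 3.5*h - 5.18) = 3.42*h^3 + 1.61*h^2 - 8.85*h + 6.98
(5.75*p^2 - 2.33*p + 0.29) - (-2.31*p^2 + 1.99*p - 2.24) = 8.06*p^2 - 4.32*p + 2.53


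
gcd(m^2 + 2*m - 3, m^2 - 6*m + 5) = m - 1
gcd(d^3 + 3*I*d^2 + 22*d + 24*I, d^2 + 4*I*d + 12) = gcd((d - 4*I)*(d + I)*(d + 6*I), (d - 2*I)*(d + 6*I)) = d + 6*I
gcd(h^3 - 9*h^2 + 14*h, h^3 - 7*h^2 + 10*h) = h^2 - 2*h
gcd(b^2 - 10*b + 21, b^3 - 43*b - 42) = b - 7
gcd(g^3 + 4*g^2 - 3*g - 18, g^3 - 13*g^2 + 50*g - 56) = g - 2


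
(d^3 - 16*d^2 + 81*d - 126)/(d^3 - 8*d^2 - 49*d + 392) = (d^2 - 9*d + 18)/(d^2 - d - 56)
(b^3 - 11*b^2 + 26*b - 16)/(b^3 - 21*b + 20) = (b^2 - 10*b + 16)/(b^2 + b - 20)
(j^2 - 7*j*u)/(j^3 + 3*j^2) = (j - 7*u)/(j*(j + 3))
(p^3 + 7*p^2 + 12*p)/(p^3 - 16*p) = (p + 3)/(p - 4)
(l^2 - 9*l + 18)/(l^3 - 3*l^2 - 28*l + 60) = (l - 3)/(l^2 + 3*l - 10)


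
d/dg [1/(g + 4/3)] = -9/(3*g + 4)^2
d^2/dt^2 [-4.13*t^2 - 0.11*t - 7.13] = -8.26000000000000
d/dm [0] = 0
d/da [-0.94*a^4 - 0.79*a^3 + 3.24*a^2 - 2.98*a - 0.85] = -3.76*a^3 - 2.37*a^2 + 6.48*a - 2.98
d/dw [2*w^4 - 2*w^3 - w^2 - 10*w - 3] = 8*w^3 - 6*w^2 - 2*w - 10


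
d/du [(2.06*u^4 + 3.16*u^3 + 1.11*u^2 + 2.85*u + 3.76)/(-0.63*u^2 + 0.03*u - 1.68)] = (-2.5956*u^5 - 1.8054*u^4 - 13.6536*u^3 - 14.0976*u^2 + 1.008*u - 4.9008)/(0.3969*u^4 - 0.0378*u^3 + 2.1177*u^2 - 0.1008*u + 2.8224)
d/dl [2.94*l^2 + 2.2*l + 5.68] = 5.88*l + 2.2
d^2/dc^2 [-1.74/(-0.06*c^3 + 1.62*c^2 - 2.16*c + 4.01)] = ((5.6376 - 0.6264*c)*(0.06*c^3 - 1.62*c^2 + 2.16*c - 4.01) + 1.74*(0.18*c^2 - 3.24*c + 2.16)*(0.36*c^2 - 6.48*c + 4.32))/(0.06*c^3 - 1.62*c^2 + 2.16*c - 4.01)^3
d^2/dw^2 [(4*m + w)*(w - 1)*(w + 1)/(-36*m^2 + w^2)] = 2*(5184*m^5 + 3888*m^4*w + 432*m^3*w^2 - 144*m^3 + 36*m^2*w^3 - 108*m^2*w - 12*m*w^2 - w^3)/(-46656*m^6 + 3888*m^4*w^2 - 108*m^2*w^4 + w^6)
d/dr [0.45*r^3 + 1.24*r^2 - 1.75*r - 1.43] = 1.35*r^2 + 2.48*r - 1.75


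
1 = 1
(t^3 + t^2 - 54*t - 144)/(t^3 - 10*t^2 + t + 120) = (t + 6)/(t - 5)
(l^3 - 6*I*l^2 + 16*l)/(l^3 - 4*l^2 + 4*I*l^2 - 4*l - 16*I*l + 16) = l*(l - 8*I)/(l^2 + 2*l*(-2 + I) - 8*I)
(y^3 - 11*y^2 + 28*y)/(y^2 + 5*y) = (y^2 - 11*y + 28)/(y + 5)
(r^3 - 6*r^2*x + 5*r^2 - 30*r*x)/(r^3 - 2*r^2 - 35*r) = (r - 6*x)/(r - 7)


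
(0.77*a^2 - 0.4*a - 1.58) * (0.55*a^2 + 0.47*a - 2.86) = 0.4235*a^4 + 0.1419*a^3 - 3.2592*a^2 + 0.4014*a + 4.5188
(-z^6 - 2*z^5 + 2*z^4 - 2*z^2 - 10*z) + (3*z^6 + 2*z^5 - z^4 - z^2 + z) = 2*z^6 + z^4 - 3*z^2 - 9*z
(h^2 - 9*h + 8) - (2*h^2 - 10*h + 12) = -h^2 + h - 4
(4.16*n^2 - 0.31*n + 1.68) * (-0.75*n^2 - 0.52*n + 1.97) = -3.12*n^4 - 1.9307*n^3 + 7.0964*n^2 - 1.4843*n + 3.3096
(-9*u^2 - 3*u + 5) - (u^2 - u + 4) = -10*u^2 - 2*u + 1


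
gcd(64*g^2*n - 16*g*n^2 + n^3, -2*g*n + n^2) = n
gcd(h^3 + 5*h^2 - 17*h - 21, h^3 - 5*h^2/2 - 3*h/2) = h - 3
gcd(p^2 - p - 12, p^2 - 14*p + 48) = 1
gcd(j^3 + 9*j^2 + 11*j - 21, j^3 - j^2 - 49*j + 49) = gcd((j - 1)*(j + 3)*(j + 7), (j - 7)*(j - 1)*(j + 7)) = j^2 + 6*j - 7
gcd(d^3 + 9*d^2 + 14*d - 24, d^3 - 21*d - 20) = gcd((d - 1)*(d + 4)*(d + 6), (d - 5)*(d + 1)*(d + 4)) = d + 4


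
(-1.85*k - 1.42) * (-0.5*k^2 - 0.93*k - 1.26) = 0.925*k^3 + 2.4305*k^2 + 3.6516*k + 1.7892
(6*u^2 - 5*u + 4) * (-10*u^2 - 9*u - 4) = -60*u^4 - 4*u^3 - 19*u^2 - 16*u - 16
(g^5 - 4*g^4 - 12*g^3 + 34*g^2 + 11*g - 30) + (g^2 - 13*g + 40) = g^5 - 4*g^4 - 12*g^3 + 35*g^2 - 2*g + 10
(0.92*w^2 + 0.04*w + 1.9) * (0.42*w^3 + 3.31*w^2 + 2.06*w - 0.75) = 0.3864*w^5 + 3.062*w^4 + 2.8256*w^3 + 5.6814*w^2 + 3.884*w - 1.425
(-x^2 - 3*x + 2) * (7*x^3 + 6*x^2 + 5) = -7*x^5 - 27*x^4 - 4*x^3 + 7*x^2 - 15*x + 10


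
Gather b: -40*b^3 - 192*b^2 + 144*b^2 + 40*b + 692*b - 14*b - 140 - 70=-40*b^3 - 48*b^2 + 718*b - 210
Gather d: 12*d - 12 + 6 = 12*d - 6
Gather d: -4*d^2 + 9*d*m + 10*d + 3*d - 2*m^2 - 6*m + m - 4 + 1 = -4*d^2 + d*(9*m + 13) - 2*m^2 - 5*m - 3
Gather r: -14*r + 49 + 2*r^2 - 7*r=2*r^2 - 21*r + 49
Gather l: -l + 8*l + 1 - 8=7*l - 7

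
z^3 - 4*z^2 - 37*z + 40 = (z - 8)*(z - 1)*(z + 5)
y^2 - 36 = (y - 6)*(y + 6)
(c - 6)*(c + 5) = c^2 - c - 30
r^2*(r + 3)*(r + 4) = r^4 + 7*r^3 + 12*r^2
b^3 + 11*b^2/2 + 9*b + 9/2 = (b + 1)*(b + 3/2)*(b + 3)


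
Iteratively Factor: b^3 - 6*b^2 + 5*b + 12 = (b - 3)*(b^2 - 3*b - 4) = (b - 3)*(b + 1)*(b - 4)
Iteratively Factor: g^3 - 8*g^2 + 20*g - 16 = (g - 2)*(g^2 - 6*g + 8) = (g - 4)*(g - 2)*(g - 2)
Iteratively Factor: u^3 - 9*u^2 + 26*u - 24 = (u - 4)*(u^2 - 5*u + 6) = (u - 4)*(u - 2)*(u - 3)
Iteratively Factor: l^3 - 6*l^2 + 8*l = (l - 2)*(l^2 - 4*l) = l*(l - 2)*(l - 4)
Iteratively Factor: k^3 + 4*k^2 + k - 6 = (k + 3)*(k^2 + k - 2) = (k - 1)*(k + 3)*(k + 2)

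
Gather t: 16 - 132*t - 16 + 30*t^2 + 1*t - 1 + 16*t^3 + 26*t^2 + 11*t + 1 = 16*t^3 + 56*t^2 - 120*t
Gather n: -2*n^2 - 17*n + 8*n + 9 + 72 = -2*n^2 - 9*n + 81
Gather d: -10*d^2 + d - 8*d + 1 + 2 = -10*d^2 - 7*d + 3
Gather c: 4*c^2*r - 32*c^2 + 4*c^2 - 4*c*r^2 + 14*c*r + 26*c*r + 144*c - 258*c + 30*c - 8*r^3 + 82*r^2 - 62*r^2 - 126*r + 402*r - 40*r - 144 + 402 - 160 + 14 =c^2*(4*r - 28) + c*(-4*r^2 + 40*r - 84) - 8*r^3 + 20*r^2 + 236*r + 112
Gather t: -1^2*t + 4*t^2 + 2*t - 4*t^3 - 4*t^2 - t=-4*t^3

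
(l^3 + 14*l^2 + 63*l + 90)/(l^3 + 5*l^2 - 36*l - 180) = (l + 3)/(l - 6)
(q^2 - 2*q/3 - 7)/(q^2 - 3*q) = (q + 7/3)/q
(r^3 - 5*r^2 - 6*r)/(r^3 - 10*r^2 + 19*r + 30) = r/(r - 5)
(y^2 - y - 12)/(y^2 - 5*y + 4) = (y + 3)/(y - 1)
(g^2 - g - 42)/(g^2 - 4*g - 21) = (g + 6)/(g + 3)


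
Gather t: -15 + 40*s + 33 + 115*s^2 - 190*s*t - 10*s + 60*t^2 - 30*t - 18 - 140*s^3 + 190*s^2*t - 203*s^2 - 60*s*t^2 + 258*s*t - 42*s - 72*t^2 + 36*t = -140*s^3 - 88*s^2 - 12*s + t^2*(-60*s - 12) + t*(190*s^2 + 68*s + 6)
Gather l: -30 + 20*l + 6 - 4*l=16*l - 24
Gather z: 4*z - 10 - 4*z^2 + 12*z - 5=-4*z^2 + 16*z - 15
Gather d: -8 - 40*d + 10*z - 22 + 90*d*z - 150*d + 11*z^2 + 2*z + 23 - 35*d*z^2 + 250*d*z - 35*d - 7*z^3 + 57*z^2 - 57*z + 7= d*(-35*z^2 + 340*z - 225) - 7*z^3 + 68*z^2 - 45*z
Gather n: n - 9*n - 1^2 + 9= 8 - 8*n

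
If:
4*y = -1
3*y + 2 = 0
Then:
No Solution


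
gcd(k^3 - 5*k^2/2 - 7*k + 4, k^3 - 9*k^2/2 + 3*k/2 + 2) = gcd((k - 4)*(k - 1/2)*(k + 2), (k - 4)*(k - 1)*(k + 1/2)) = k - 4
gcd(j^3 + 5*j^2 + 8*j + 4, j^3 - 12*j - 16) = j^2 + 4*j + 4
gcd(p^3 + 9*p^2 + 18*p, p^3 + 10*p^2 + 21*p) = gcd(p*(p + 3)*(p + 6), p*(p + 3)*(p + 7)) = p^2 + 3*p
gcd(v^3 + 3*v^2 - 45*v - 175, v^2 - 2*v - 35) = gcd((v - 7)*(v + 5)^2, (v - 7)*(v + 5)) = v^2 - 2*v - 35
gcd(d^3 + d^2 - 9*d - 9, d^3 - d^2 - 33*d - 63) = d + 3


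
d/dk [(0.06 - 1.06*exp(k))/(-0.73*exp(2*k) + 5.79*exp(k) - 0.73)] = (-0.7738*exp(2*k) + 0.0876000000000001*exp(k) + 0.4264)*exp(k)/(0.5329*exp(4*k) - 8.4534*exp(3*k) + 34.5899*exp(2*k) - 8.4534*exp(k) + 0.5329)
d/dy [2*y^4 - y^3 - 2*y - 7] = 8*y^3 - 3*y^2 - 2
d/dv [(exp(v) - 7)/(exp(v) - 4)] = 3*exp(v)/(exp(v) - 4)^2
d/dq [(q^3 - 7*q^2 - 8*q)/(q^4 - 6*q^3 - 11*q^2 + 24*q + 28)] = (-q^4 + 16*q^3 - 60*q^2 + 56*q - 224)/(q^6 - 14*q^5 + 41*q^4 + 112*q^3 - 376*q^2 - 224*q + 784)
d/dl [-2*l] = -2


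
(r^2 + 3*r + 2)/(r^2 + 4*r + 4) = (r + 1)/(r + 2)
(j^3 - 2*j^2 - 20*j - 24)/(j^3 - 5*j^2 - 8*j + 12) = (j + 2)/(j - 1)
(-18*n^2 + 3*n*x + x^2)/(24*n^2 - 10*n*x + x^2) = (-18*n^2 + 3*n*x + x^2)/(24*n^2 - 10*n*x + x^2)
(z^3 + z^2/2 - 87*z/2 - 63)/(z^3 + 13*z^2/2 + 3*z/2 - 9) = (z - 7)/(z - 1)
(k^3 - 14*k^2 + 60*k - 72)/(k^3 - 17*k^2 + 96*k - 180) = (k - 2)/(k - 5)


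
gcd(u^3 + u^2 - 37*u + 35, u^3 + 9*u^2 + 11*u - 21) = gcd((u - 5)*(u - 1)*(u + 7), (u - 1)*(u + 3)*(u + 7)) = u^2 + 6*u - 7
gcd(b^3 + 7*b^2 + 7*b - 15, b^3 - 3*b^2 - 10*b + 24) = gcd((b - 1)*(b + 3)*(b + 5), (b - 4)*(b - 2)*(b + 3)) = b + 3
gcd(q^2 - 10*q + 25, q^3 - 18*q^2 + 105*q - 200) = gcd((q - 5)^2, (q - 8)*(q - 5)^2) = q^2 - 10*q + 25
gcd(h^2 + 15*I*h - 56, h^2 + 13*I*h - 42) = h + 7*I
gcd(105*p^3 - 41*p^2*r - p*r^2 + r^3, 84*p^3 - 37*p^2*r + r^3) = 21*p^2 - 4*p*r - r^2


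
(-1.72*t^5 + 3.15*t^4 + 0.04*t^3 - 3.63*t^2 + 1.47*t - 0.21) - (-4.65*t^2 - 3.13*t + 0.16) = -1.72*t^5 + 3.15*t^4 + 0.04*t^3 + 1.02*t^2 + 4.6*t - 0.37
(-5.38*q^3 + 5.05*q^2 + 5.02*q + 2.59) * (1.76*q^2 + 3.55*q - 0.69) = -9.4688*q^5 - 10.211*q^4 + 30.4749*q^3 + 18.8949*q^2 + 5.7307*q - 1.7871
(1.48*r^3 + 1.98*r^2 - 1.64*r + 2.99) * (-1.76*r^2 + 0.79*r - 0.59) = -2.6048*r^5 - 2.3156*r^4 + 3.5774*r^3 - 7.7262*r^2 + 3.3297*r - 1.7641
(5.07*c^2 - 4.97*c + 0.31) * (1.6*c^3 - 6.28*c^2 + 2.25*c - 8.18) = 8.112*c^5 - 39.7916*c^4 + 43.1151*c^3 - 54.6019*c^2 + 41.3521*c - 2.5358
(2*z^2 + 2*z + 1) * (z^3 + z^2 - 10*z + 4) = 2*z^5 + 4*z^4 - 17*z^3 - 11*z^2 - 2*z + 4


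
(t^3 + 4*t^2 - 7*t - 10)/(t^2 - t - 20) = (-t^3 - 4*t^2 + 7*t + 10)/(-t^2 + t + 20)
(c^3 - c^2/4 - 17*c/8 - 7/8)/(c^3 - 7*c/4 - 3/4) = (4*c - 7)/(2*(2*c - 3))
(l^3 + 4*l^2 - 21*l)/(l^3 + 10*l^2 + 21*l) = (l - 3)/(l + 3)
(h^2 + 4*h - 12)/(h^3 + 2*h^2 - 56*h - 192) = (h - 2)/(h^2 - 4*h - 32)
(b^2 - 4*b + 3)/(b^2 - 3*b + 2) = (b - 3)/(b - 2)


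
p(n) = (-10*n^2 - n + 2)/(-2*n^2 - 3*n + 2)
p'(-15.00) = 0.04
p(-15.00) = 5.54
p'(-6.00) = 0.45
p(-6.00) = 6.77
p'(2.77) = 0.28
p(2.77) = 3.58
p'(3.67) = 0.20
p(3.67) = 3.79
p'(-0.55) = 3.24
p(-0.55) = -0.16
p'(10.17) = 0.05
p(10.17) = 4.43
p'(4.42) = 0.16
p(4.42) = 3.93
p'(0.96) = -0.12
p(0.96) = 3.00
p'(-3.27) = 4.45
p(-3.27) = 10.62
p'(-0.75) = 4.48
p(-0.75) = -0.92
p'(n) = (-20*n - 1)/(-2*n^2 - 3*n + 2) + (4*n + 3)*(-10*n^2 - n + 2)/(-2*n^2 - 3*n + 2)^2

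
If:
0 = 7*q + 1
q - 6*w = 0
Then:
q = -1/7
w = -1/42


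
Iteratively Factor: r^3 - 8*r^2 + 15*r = (r)*(r^2 - 8*r + 15) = r*(r - 3)*(r - 5)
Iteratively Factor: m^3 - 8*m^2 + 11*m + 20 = (m - 5)*(m^2 - 3*m - 4) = (m - 5)*(m - 4)*(m + 1)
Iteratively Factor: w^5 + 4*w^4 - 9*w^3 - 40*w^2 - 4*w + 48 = (w + 4)*(w^4 - 9*w^2 - 4*w + 12) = (w - 3)*(w + 4)*(w^3 + 3*w^2 - 4) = (w - 3)*(w - 1)*(w + 4)*(w^2 + 4*w + 4) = (w - 3)*(w - 1)*(w + 2)*(w + 4)*(w + 2)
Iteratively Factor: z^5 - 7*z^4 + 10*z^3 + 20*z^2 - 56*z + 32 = (z - 1)*(z^4 - 6*z^3 + 4*z^2 + 24*z - 32) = (z - 1)*(z + 2)*(z^3 - 8*z^2 + 20*z - 16) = (z - 2)*(z - 1)*(z + 2)*(z^2 - 6*z + 8) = (z - 2)^2*(z - 1)*(z + 2)*(z - 4)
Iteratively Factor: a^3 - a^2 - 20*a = (a + 4)*(a^2 - 5*a) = (a - 5)*(a + 4)*(a)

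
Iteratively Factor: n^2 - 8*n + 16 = (n - 4)*(n - 4)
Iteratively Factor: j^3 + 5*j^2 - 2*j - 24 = (j + 3)*(j^2 + 2*j - 8) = (j - 2)*(j + 3)*(j + 4)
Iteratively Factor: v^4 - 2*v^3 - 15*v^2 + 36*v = (v + 4)*(v^3 - 6*v^2 + 9*v) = (v - 3)*(v + 4)*(v^2 - 3*v) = (v - 3)^2*(v + 4)*(v)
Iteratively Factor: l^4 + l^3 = (l)*(l^3 + l^2) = l^2*(l^2 + l) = l^3*(l + 1)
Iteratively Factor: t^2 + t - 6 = (t - 2)*(t + 3)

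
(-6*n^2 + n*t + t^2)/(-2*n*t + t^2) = (3*n + t)/t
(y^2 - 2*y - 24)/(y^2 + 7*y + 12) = (y - 6)/(y + 3)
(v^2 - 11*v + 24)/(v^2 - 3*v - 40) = (v - 3)/(v + 5)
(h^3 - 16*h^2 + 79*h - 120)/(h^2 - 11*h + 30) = (h^2 - 11*h + 24)/(h - 6)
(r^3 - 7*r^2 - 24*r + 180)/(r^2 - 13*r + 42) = (r^2 - r - 30)/(r - 7)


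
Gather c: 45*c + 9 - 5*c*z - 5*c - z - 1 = c*(40 - 5*z) - z + 8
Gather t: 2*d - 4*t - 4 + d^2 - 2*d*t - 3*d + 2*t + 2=d^2 - d + t*(-2*d - 2) - 2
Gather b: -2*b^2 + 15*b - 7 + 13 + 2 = -2*b^2 + 15*b + 8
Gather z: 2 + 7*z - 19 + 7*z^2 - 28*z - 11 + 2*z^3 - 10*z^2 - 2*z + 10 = 2*z^3 - 3*z^2 - 23*z - 18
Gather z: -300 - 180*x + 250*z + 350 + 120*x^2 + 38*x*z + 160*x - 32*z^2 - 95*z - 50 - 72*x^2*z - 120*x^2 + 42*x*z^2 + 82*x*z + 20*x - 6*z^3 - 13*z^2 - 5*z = -6*z^3 + z^2*(42*x - 45) + z*(-72*x^2 + 120*x + 150)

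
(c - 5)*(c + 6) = c^2 + c - 30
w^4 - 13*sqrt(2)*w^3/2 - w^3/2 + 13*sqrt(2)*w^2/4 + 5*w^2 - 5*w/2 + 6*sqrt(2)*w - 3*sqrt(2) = (w - 1/2)*(w - 6*sqrt(2))*(w - sqrt(2))*(w + sqrt(2)/2)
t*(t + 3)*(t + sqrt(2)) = t^3 + sqrt(2)*t^2 + 3*t^2 + 3*sqrt(2)*t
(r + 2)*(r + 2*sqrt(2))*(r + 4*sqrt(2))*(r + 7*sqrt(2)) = r^4 + 2*r^3 + 13*sqrt(2)*r^3 + 26*sqrt(2)*r^2 + 100*r^2 + 112*sqrt(2)*r + 200*r + 224*sqrt(2)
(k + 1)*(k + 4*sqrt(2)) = k^2 + k + 4*sqrt(2)*k + 4*sqrt(2)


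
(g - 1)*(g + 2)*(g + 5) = g^3 + 6*g^2 + 3*g - 10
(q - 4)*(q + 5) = q^2 + q - 20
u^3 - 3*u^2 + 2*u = u*(u - 2)*(u - 1)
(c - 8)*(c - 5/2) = c^2 - 21*c/2 + 20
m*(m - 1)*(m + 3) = m^3 + 2*m^2 - 3*m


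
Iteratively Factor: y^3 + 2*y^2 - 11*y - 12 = (y - 3)*(y^2 + 5*y + 4) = (y - 3)*(y + 4)*(y + 1)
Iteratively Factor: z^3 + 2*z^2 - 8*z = (z - 2)*(z^2 + 4*z) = (z - 2)*(z + 4)*(z)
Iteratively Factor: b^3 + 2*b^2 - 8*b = (b + 4)*(b^2 - 2*b) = (b - 2)*(b + 4)*(b)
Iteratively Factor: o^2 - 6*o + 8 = (o - 4)*(o - 2)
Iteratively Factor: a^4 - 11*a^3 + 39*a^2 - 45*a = (a - 3)*(a^3 - 8*a^2 + 15*a) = (a - 5)*(a - 3)*(a^2 - 3*a) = a*(a - 5)*(a - 3)*(a - 3)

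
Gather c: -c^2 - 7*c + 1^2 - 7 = -c^2 - 7*c - 6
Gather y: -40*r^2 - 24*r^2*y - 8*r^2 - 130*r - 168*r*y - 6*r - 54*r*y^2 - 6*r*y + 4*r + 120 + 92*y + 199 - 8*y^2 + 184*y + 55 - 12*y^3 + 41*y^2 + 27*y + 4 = -48*r^2 - 132*r - 12*y^3 + y^2*(33 - 54*r) + y*(-24*r^2 - 174*r + 303) + 378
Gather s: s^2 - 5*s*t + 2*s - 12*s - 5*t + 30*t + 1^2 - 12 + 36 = s^2 + s*(-5*t - 10) + 25*t + 25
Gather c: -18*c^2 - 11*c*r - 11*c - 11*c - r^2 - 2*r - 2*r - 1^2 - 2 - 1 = -18*c^2 + c*(-11*r - 22) - r^2 - 4*r - 4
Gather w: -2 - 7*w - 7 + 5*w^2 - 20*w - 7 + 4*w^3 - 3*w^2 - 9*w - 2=4*w^3 + 2*w^2 - 36*w - 18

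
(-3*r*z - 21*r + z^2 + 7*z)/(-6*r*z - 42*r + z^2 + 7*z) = (-3*r + z)/(-6*r + z)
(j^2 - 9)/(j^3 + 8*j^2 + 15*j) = (j - 3)/(j*(j + 5))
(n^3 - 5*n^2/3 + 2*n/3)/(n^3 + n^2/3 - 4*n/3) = (3*n - 2)/(3*n + 4)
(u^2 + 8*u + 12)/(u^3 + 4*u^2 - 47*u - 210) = (u + 2)/(u^2 - 2*u - 35)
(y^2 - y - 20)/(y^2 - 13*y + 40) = (y + 4)/(y - 8)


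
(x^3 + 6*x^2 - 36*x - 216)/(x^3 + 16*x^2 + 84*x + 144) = (x - 6)/(x + 4)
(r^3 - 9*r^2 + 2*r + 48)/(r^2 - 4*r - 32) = (r^2 - r - 6)/(r + 4)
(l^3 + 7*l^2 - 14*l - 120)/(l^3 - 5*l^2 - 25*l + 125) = (l^2 + 2*l - 24)/(l^2 - 10*l + 25)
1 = 1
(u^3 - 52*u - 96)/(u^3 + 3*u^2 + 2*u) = (u^2 - 2*u - 48)/(u*(u + 1))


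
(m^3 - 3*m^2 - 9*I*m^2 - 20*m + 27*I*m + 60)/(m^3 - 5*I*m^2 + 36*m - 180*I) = (m^2 - m*(3 + 4*I) + 12*I)/(m^2 + 36)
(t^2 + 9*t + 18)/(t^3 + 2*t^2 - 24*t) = (t + 3)/(t*(t - 4))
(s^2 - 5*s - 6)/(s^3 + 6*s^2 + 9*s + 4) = (s - 6)/(s^2 + 5*s + 4)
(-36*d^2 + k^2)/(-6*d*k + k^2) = (6*d + k)/k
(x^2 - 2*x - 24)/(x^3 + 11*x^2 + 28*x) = (x - 6)/(x*(x + 7))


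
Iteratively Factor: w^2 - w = (w - 1)*(w)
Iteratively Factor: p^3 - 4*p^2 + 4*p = (p)*(p^2 - 4*p + 4) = p*(p - 2)*(p - 2)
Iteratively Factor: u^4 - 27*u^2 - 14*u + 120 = (u + 4)*(u^3 - 4*u^2 - 11*u + 30) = (u - 2)*(u + 4)*(u^2 - 2*u - 15) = (u - 5)*(u - 2)*(u + 4)*(u + 3)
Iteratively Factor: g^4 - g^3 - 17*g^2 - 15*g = (g - 5)*(g^3 + 4*g^2 + 3*g) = (g - 5)*(g + 3)*(g^2 + g) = g*(g - 5)*(g + 3)*(g + 1)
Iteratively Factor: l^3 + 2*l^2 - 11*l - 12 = (l - 3)*(l^2 + 5*l + 4) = (l - 3)*(l + 4)*(l + 1)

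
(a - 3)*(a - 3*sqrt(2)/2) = a^2 - 3*a - 3*sqrt(2)*a/2 + 9*sqrt(2)/2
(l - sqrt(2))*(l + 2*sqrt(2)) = l^2 + sqrt(2)*l - 4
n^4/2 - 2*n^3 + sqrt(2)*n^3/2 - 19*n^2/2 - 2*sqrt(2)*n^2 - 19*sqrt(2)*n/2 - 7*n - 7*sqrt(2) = (n/2 + sqrt(2)/2)*(n - 7)*(n + 1)*(n + 2)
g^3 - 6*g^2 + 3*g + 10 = (g - 5)*(g - 2)*(g + 1)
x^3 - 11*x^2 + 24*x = x*(x - 8)*(x - 3)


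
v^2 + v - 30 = (v - 5)*(v + 6)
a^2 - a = a*(a - 1)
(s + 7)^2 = s^2 + 14*s + 49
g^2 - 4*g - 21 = (g - 7)*(g + 3)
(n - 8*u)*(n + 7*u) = n^2 - n*u - 56*u^2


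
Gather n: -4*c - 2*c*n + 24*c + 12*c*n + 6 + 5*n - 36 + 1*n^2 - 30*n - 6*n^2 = 20*c - 5*n^2 + n*(10*c - 25) - 30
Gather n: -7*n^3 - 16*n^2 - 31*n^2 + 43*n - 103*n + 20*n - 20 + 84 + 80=-7*n^3 - 47*n^2 - 40*n + 144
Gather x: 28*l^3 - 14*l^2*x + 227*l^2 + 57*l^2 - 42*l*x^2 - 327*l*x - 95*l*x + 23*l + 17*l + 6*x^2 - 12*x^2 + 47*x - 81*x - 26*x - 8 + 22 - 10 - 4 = 28*l^3 + 284*l^2 + 40*l + x^2*(-42*l - 6) + x*(-14*l^2 - 422*l - 60)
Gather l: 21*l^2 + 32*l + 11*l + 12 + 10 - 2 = 21*l^2 + 43*l + 20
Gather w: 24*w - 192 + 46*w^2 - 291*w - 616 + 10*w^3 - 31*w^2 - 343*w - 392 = 10*w^3 + 15*w^2 - 610*w - 1200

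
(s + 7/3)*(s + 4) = s^2 + 19*s/3 + 28/3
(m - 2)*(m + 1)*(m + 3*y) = m^3 + 3*m^2*y - m^2 - 3*m*y - 2*m - 6*y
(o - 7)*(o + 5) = o^2 - 2*o - 35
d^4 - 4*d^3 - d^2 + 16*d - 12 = (d - 3)*(d - 2)*(d - 1)*(d + 2)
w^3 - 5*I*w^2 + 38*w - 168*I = (w - 7*I)*(w - 4*I)*(w + 6*I)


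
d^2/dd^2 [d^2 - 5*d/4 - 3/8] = 2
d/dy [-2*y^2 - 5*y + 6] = -4*y - 5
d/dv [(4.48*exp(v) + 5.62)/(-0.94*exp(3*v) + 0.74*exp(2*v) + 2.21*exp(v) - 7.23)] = (8.4224*exp(3*v) + 12.5332*exp(2*v) - 8.3176*exp(v) - 44.8106)*exp(v)/(0.8836*exp(6*v) - 1.3912*exp(5*v) - 3.6072*exp(4*v) + 16.8632*exp(3*v) - 5.8163*exp(2*v) - 31.9566*exp(v) + 52.2729)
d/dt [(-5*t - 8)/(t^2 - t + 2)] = (-5*t^2 + 5*t + (2*t - 1)*(5*t + 8) - 10)/(t^2 - t + 2)^2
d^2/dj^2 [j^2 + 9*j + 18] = 2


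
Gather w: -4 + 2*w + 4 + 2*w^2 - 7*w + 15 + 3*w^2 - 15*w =5*w^2 - 20*w + 15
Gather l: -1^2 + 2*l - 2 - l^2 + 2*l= -l^2 + 4*l - 3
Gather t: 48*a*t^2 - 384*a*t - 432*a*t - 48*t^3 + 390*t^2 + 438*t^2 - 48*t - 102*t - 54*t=-48*t^3 + t^2*(48*a + 828) + t*(-816*a - 204)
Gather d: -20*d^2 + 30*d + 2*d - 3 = -20*d^2 + 32*d - 3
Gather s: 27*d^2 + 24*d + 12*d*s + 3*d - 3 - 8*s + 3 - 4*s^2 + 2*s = 27*d^2 + 27*d - 4*s^2 + s*(12*d - 6)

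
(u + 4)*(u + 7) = u^2 + 11*u + 28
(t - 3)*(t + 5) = t^2 + 2*t - 15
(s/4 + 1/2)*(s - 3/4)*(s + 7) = s^3/4 + 33*s^2/16 + 29*s/16 - 21/8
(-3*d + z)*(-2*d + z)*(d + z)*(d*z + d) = 6*d^4*z + 6*d^4 + d^3*z^2 + d^3*z - 4*d^2*z^3 - 4*d^2*z^2 + d*z^4 + d*z^3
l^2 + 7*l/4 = l*(l + 7/4)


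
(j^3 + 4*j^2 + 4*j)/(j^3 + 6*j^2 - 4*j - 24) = j*(j + 2)/(j^2 + 4*j - 12)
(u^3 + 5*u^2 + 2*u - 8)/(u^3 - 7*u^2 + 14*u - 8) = (u^2 + 6*u + 8)/(u^2 - 6*u + 8)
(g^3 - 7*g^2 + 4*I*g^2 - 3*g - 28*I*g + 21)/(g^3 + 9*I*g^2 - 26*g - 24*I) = (g^2 + g*(-7 + I) - 7*I)/(g^2 + 6*I*g - 8)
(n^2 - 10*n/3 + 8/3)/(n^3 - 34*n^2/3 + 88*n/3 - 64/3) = 1/(n - 8)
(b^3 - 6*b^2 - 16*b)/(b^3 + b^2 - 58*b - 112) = b/(b + 7)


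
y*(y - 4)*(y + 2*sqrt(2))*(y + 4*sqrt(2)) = y^4 - 4*y^3 + 6*sqrt(2)*y^3 - 24*sqrt(2)*y^2 + 16*y^2 - 64*y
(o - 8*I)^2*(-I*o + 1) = -I*o^3 - 15*o^2 + 48*I*o - 64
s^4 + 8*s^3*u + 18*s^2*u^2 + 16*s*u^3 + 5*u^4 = (s + u)^3*(s + 5*u)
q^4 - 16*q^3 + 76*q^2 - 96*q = q*(q - 8)*(q - 6)*(q - 2)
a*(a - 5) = a^2 - 5*a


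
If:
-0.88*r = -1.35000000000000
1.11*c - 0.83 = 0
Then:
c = 0.75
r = 1.53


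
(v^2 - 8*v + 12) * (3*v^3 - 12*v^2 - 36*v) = 3*v^5 - 36*v^4 + 96*v^3 + 144*v^2 - 432*v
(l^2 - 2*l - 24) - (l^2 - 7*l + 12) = 5*l - 36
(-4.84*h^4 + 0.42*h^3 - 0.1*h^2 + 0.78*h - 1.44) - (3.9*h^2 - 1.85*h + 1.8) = -4.84*h^4 + 0.42*h^3 - 4.0*h^2 + 2.63*h - 3.24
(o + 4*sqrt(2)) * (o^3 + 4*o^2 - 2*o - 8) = o^4 + 4*o^3 + 4*sqrt(2)*o^3 - 2*o^2 + 16*sqrt(2)*o^2 - 8*sqrt(2)*o - 8*o - 32*sqrt(2)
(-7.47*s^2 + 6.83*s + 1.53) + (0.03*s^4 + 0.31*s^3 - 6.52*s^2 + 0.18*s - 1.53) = 0.03*s^4 + 0.31*s^3 - 13.99*s^2 + 7.01*s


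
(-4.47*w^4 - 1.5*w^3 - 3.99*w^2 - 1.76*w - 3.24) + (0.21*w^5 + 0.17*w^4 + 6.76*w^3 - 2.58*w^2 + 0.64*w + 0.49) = 0.21*w^5 - 4.3*w^4 + 5.26*w^3 - 6.57*w^2 - 1.12*w - 2.75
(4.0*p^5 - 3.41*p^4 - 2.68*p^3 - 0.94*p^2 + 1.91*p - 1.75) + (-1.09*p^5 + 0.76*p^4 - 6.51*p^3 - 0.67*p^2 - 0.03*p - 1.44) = 2.91*p^5 - 2.65*p^4 - 9.19*p^3 - 1.61*p^2 + 1.88*p - 3.19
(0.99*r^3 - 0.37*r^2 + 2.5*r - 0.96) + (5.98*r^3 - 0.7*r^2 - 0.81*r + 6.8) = 6.97*r^3 - 1.07*r^2 + 1.69*r + 5.84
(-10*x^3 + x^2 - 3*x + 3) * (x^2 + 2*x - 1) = -10*x^5 - 19*x^4 + 9*x^3 - 4*x^2 + 9*x - 3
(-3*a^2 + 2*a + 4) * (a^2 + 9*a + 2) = -3*a^4 - 25*a^3 + 16*a^2 + 40*a + 8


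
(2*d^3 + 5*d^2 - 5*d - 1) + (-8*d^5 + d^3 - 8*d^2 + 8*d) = -8*d^5 + 3*d^3 - 3*d^2 + 3*d - 1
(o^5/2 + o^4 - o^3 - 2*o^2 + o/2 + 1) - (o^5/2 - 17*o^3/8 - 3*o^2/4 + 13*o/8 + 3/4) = o^4 + 9*o^3/8 - 5*o^2/4 - 9*o/8 + 1/4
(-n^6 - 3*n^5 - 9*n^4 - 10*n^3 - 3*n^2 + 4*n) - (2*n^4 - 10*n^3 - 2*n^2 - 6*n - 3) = -n^6 - 3*n^5 - 11*n^4 - n^2 + 10*n + 3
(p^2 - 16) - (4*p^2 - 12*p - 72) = -3*p^2 + 12*p + 56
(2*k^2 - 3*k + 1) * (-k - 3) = -2*k^3 - 3*k^2 + 8*k - 3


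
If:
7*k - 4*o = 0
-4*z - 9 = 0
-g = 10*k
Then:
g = -40*o/7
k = 4*o/7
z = -9/4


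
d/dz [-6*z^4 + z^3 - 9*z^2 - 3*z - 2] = -24*z^3 + 3*z^2 - 18*z - 3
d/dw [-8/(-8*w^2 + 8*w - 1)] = 64*(1 - 2*w)/(8*w^2 - 8*w + 1)^2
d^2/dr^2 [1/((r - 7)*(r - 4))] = 2*((r - 7)^2 + (r - 7)*(r - 4) + (r - 4)^2)/((r - 7)^3*(r - 4)^3)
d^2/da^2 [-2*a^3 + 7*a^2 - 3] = 14 - 12*a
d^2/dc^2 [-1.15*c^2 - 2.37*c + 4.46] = -2.30000000000000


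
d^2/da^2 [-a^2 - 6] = -2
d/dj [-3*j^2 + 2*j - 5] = 2 - 6*j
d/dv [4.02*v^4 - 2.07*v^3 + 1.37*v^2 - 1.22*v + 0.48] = 16.08*v^3 - 6.21*v^2 + 2.74*v - 1.22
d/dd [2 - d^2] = -2*d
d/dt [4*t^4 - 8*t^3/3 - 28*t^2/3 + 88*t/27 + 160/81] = 16*t^3 - 8*t^2 - 56*t/3 + 88/27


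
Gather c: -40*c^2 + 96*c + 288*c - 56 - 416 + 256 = -40*c^2 + 384*c - 216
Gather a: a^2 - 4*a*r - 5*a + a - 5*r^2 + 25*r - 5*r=a^2 + a*(-4*r - 4) - 5*r^2 + 20*r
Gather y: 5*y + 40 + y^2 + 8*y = y^2 + 13*y + 40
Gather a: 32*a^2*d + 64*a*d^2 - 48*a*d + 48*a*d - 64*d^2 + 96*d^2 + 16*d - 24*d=32*a^2*d + 64*a*d^2 + 32*d^2 - 8*d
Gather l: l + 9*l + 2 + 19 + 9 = 10*l + 30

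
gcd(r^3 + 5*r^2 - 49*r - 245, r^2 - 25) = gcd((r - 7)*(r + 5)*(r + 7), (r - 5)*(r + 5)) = r + 5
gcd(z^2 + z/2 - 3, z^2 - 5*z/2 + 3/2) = z - 3/2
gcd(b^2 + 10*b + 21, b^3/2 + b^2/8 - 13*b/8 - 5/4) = 1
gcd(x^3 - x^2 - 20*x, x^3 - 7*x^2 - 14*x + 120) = x^2 - x - 20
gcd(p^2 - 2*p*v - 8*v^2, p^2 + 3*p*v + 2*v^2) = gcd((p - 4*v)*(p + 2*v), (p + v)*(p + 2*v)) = p + 2*v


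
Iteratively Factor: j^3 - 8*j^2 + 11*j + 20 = (j - 4)*(j^2 - 4*j - 5) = (j - 4)*(j + 1)*(j - 5)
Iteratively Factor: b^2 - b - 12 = (b - 4)*(b + 3)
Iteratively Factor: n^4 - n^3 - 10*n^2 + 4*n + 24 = (n + 2)*(n^3 - 3*n^2 - 4*n + 12) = (n - 3)*(n + 2)*(n^2 - 4) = (n - 3)*(n + 2)^2*(n - 2)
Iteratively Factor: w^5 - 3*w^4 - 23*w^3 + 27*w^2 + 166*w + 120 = (w - 5)*(w^4 + 2*w^3 - 13*w^2 - 38*w - 24) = (w - 5)*(w + 2)*(w^3 - 13*w - 12) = (w - 5)*(w + 1)*(w + 2)*(w^2 - w - 12) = (w - 5)*(w + 1)*(w + 2)*(w + 3)*(w - 4)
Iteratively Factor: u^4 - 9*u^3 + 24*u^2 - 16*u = (u - 4)*(u^3 - 5*u^2 + 4*u) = (u - 4)*(u - 1)*(u^2 - 4*u) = u*(u - 4)*(u - 1)*(u - 4)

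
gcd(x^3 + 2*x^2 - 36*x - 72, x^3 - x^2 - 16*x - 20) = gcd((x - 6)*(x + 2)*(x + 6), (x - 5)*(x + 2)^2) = x + 2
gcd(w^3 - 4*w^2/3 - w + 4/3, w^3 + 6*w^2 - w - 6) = w^2 - 1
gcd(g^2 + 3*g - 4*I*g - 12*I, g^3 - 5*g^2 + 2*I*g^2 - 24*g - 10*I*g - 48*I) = g + 3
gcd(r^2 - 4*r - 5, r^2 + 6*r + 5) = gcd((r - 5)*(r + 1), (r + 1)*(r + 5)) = r + 1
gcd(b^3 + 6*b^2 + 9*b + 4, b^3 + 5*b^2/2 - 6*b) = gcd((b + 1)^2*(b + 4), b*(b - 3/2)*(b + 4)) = b + 4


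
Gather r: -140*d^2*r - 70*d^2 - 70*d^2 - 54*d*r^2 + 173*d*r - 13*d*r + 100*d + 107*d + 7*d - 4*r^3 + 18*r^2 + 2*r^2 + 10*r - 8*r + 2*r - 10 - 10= -140*d^2 + 214*d - 4*r^3 + r^2*(20 - 54*d) + r*(-140*d^2 + 160*d + 4) - 20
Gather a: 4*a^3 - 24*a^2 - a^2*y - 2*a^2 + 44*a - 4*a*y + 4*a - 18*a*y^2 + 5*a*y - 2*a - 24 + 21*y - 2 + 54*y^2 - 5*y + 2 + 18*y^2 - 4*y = 4*a^3 + a^2*(-y - 26) + a*(-18*y^2 + y + 46) + 72*y^2 + 12*y - 24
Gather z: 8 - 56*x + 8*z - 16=-56*x + 8*z - 8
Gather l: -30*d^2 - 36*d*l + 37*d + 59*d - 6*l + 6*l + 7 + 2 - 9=-30*d^2 - 36*d*l + 96*d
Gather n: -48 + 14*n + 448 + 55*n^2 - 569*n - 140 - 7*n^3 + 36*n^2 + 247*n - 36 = -7*n^3 + 91*n^2 - 308*n + 224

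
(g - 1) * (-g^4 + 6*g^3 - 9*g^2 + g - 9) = -g^5 + 7*g^4 - 15*g^3 + 10*g^2 - 10*g + 9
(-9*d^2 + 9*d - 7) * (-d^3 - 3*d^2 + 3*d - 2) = 9*d^5 + 18*d^4 - 47*d^3 + 66*d^2 - 39*d + 14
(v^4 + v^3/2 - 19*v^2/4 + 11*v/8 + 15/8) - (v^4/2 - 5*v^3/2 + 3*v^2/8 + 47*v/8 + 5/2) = v^4/2 + 3*v^3 - 41*v^2/8 - 9*v/2 - 5/8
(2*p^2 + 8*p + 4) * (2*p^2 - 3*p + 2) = 4*p^4 + 10*p^3 - 12*p^2 + 4*p + 8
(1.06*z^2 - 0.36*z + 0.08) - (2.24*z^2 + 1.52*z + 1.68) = -1.18*z^2 - 1.88*z - 1.6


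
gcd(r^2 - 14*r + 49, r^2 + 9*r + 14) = 1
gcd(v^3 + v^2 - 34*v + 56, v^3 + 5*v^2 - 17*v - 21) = v + 7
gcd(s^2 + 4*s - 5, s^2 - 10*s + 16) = 1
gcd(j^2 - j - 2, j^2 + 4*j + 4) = 1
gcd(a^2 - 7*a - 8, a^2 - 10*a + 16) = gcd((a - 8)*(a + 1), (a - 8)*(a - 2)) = a - 8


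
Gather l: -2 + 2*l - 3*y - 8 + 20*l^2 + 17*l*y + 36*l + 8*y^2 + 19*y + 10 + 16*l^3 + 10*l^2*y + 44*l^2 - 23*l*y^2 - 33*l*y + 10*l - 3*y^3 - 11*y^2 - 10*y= 16*l^3 + l^2*(10*y + 64) + l*(-23*y^2 - 16*y + 48) - 3*y^3 - 3*y^2 + 6*y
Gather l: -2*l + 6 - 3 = 3 - 2*l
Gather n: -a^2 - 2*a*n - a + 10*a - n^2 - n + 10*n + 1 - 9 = -a^2 + 9*a - n^2 + n*(9 - 2*a) - 8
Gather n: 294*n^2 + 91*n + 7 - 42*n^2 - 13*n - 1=252*n^2 + 78*n + 6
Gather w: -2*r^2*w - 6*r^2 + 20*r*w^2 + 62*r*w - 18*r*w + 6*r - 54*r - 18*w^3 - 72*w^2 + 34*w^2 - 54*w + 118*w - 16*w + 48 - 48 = -6*r^2 - 48*r - 18*w^3 + w^2*(20*r - 38) + w*(-2*r^2 + 44*r + 48)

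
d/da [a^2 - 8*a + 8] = 2*a - 8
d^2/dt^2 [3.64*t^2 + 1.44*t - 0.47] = 7.28000000000000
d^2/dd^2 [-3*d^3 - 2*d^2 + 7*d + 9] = -18*d - 4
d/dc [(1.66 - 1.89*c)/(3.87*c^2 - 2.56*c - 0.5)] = (7.3143*c^2 - 12.8484*c + 5.1946)/(14.9769*c^4 - 19.8144*c^3 + 2.6836*c^2 + 2.56*c + 0.25)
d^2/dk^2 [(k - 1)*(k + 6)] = 2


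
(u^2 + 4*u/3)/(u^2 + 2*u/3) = (3*u + 4)/(3*u + 2)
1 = 1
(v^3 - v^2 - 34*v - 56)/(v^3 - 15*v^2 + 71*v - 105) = (v^2 + 6*v + 8)/(v^2 - 8*v + 15)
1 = 1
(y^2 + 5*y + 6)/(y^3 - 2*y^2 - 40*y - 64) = (y + 3)/(y^2 - 4*y - 32)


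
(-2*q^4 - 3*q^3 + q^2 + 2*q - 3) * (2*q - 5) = -4*q^5 + 4*q^4 + 17*q^3 - q^2 - 16*q + 15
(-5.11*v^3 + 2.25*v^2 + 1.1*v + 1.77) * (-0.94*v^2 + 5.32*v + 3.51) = 4.8034*v^5 - 29.3002*v^4 - 7.0001*v^3 + 12.0857*v^2 + 13.2774*v + 6.2127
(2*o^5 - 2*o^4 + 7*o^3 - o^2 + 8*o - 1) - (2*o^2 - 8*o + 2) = 2*o^5 - 2*o^4 + 7*o^3 - 3*o^2 + 16*o - 3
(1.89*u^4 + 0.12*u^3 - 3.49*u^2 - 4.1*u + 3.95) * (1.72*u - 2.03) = 3.2508*u^5 - 3.6303*u^4 - 6.2464*u^3 + 0.0327000000000002*u^2 + 15.117*u - 8.0185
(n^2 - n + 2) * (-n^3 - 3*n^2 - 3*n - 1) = -n^5 - 2*n^4 - 2*n^3 - 4*n^2 - 5*n - 2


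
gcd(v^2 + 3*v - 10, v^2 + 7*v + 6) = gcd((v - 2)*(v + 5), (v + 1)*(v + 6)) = 1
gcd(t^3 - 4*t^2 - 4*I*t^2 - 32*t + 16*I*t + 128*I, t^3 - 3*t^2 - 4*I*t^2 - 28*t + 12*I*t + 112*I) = t^2 + t*(4 - 4*I) - 16*I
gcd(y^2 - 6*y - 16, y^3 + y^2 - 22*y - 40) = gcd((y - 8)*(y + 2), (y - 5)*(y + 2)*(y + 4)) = y + 2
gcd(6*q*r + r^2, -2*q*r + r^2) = r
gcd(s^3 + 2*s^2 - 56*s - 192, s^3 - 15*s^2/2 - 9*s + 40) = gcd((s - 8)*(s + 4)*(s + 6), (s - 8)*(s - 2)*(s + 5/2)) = s - 8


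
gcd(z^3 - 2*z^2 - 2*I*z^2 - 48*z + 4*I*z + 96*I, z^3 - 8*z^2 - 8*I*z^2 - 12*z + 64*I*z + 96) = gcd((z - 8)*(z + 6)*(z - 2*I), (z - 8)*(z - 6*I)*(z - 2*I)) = z^2 + z*(-8 - 2*I) + 16*I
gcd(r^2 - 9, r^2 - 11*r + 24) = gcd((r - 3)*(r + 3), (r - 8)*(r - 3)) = r - 3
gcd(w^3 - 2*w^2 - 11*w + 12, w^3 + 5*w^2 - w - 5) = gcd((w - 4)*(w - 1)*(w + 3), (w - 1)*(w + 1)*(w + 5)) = w - 1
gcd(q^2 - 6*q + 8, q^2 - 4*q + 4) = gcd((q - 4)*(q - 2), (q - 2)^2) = q - 2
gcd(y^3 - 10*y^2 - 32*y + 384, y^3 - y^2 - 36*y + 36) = y + 6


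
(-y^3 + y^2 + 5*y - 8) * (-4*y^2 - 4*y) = 4*y^5 - 24*y^3 + 12*y^2 + 32*y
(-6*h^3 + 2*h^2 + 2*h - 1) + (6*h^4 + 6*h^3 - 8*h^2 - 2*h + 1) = 6*h^4 - 6*h^2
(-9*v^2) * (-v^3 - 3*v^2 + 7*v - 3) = 9*v^5 + 27*v^4 - 63*v^3 + 27*v^2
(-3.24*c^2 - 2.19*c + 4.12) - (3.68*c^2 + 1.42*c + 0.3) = -6.92*c^2 - 3.61*c + 3.82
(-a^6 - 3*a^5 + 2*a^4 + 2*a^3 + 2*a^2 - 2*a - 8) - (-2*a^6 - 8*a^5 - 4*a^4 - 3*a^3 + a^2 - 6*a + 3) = a^6 + 5*a^5 + 6*a^4 + 5*a^3 + a^2 + 4*a - 11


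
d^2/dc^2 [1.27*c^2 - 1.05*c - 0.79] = 2.54000000000000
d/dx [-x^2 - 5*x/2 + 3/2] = -2*x - 5/2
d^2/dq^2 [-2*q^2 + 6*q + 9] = -4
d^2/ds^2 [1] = 0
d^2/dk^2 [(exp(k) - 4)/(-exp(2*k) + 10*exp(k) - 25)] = (-exp(2*k) - 4*exp(k) + 15)*exp(k)/(exp(4*k) - 20*exp(3*k) + 150*exp(2*k) - 500*exp(k) + 625)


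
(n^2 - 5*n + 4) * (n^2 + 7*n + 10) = n^4 + 2*n^3 - 21*n^2 - 22*n + 40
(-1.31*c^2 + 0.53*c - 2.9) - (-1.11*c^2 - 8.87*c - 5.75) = -0.2*c^2 + 9.4*c + 2.85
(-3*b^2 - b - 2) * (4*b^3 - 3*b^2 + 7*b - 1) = -12*b^5 + 5*b^4 - 26*b^3 + 2*b^2 - 13*b + 2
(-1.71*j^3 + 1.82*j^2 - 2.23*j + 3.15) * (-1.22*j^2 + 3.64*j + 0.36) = 2.0862*j^5 - 8.4448*j^4 + 8.7298*j^3 - 11.305*j^2 + 10.6632*j + 1.134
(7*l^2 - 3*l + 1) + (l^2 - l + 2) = 8*l^2 - 4*l + 3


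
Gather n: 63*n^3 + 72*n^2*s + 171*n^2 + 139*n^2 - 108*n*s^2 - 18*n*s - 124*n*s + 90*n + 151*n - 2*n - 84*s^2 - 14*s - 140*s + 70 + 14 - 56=63*n^3 + n^2*(72*s + 310) + n*(-108*s^2 - 142*s + 239) - 84*s^2 - 154*s + 28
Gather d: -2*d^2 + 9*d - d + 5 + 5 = -2*d^2 + 8*d + 10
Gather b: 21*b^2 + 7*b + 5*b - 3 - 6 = 21*b^2 + 12*b - 9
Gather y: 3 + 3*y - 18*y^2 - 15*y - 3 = -18*y^2 - 12*y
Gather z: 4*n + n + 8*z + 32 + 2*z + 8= 5*n + 10*z + 40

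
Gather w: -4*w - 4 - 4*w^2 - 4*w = -4*w^2 - 8*w - 4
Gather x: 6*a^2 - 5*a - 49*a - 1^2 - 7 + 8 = 6*a^2 - 54*a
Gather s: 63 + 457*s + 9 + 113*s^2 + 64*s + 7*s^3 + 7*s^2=7*s^3 + 120*s^2 + 521*s + 72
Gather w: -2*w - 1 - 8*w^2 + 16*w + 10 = -8*w^2 + 14*w + 9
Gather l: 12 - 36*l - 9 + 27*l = 3 - 9*l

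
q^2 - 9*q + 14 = (q - 7)*(q - 2)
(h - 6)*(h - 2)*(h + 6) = h^3 - 2*h^2 - 36*h + 72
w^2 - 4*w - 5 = (w - 5)*(w + 1)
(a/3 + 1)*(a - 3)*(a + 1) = a^3/3 + a^2/3 - 3*a - 3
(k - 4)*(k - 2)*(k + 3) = k^3 - 3*k^2 - 10*k + 24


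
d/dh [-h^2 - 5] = -2*h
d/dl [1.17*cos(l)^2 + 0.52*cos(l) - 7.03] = -(2.34*cos(l) + 0.52)*sin(l)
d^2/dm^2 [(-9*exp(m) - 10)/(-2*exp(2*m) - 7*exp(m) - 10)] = (36*exp(4*m) + 34*exp(3*m) - 660*exp(2*m) - 940*exp(m) + 200)*exp(m)/(8*exp(6*m) + 84*exp(5*m) + 414*exp(4*m) + 1183*exp(3*m) + 2070*exp(2*m) + 2100*exp(m) + 1000)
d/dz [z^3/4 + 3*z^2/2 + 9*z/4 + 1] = 3*z^2/4 + 3*z + 9/4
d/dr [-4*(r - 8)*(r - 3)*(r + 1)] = -12*r^2 + 80*r - 52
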